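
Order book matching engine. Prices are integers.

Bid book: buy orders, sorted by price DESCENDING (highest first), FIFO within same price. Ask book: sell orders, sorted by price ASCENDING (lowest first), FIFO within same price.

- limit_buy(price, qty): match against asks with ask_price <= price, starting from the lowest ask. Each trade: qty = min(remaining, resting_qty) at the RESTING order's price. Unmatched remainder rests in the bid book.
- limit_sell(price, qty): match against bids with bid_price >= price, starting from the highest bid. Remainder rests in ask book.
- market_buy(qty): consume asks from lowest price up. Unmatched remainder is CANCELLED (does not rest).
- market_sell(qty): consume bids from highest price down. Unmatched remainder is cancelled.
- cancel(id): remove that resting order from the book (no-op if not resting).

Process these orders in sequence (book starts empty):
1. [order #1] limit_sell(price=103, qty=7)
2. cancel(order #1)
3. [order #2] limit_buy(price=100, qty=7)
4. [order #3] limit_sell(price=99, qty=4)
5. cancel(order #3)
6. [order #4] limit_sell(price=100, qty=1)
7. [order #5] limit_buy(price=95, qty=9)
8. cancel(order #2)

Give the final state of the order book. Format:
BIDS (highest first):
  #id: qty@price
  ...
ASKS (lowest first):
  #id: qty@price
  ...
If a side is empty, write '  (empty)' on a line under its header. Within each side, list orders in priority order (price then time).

After op 1 [order #1] limit_sell(price=103, qty=7): fills=none; bids=[-] asks=[#1:7@103]
After op 2 cancel(order #1): fills=none; bids=[-] asks=[-]
After op 3 [order #2] limit_buy(price=100, qty=7): fills=none; bids=[#2:7@100] asks=[-]
After op 4 [order #3] limit_sell(price=99, qty=4): fills=#2x#3:4@100; bids=[#2:3@100] asks=[-]
After op 5 cancel(order #3): fills=none; bids=[#2:3@100] asks=[-]
After op 6 [order #4] limit_sell(price=100, qty=1): fills=#2x#4:1@100; bids=[#2:2@100] asks=[-]
After op 7 [order #5] limit_buy(price=95, qty=9): fills=none; bids=[#2:2@100 #5:9@95] asks=[-]
After op 8 cancel(order #2): fills=none; bids=[#5:9@95] asks=[-]

Answer: BIDS (highest first):
  #5: 9@95
ASKS (lowest first):
  (empty)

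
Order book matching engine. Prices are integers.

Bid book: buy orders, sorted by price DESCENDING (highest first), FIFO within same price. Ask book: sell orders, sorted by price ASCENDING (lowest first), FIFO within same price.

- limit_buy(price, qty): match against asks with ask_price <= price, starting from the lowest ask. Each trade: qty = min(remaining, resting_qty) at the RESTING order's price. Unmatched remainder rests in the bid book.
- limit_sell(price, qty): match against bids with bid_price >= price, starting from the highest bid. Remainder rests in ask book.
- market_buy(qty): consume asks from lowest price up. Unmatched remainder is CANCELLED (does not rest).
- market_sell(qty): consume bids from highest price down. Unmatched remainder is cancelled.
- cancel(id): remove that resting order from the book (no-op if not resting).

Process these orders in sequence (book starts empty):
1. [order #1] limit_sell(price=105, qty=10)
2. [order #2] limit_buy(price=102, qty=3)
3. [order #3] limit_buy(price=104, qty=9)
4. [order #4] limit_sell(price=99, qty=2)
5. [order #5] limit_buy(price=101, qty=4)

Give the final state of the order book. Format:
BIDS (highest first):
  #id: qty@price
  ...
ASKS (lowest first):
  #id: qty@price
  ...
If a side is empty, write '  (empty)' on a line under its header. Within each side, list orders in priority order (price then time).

After op 1 [order #1] limit_sell(price=105, qty=10): fills=none; bids=[-] asks=[#1:10@105]
After op 2 [order #2] limit_buy(price=102, qty=3): fills=none; bids=[#2:3@102] asks=[#1:10@105]
After op 3 [order #3] limit_buy(price=104, qty=9): fills=none; bids=[#3:9@104 #2:3@102] asks=[#1:10@105]
After op 4 [order #4] limit_sell(price=99, qty=2): fills=#3x#4:2@104; bids=[#3:7@104 #2:3@102] asks=[#1:10@105]
After op 5 [order #5] limit_buy(price=101, qty=4): fills=none; bids=[#3:7@104 #2:3@102 #5:4@101] asks=[#1:10@105]

Answer: BIDS (highest first):
  #3: 7@104
  #2: 3@102
  #5: 4@101
ASKS (lowest first):
  #1: 10@105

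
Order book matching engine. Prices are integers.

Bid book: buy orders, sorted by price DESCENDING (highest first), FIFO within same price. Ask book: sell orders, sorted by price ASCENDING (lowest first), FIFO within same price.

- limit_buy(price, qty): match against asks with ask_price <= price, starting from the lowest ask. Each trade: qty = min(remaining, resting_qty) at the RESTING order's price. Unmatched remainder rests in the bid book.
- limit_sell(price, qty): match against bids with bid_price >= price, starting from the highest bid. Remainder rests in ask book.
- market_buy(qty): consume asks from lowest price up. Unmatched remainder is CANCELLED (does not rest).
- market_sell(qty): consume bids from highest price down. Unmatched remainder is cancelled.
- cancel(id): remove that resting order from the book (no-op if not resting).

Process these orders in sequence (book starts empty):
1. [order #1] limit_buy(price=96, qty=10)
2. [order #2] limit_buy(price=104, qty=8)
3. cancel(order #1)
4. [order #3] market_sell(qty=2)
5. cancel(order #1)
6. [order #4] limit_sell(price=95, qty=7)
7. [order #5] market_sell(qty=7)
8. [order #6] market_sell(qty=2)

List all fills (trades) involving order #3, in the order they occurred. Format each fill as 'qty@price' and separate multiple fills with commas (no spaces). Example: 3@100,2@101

After op 1 [order #1] limit_buy(price=96, qty=10): fills=none; bids=[#1:10@96] asks=[-]
After op 2 [order #2] limit_buy(price=104, qty=8): fills=none; bids=[#2:8@104 #1:10@96] asks=[-]
After op 3 cancel(order #1): fills=none; bids=[#2:8@104] asks=[-]
After op 4 [order #3] market_sell(qty=2): fills=#2x#3:2@104; bids=[#2:6@104] asks=[-]
After op 5 cancel(order #1): fills=none; bids=[#2:6@104] asks=[-]
After op 6 [order #4] limit_sell(price=95, qty=7): fills=#2x#4:6@104; bids=[-] asks=[#4:1@95]
After op 7 [order #5] market_sell(qty=7): fills=none; bids=[-] asks=[#4:1@95]
After op 8 [order #6] market_sell(qty=2): fills=none; bids=[-] asks=[#4:1@95]

Answer: 2@104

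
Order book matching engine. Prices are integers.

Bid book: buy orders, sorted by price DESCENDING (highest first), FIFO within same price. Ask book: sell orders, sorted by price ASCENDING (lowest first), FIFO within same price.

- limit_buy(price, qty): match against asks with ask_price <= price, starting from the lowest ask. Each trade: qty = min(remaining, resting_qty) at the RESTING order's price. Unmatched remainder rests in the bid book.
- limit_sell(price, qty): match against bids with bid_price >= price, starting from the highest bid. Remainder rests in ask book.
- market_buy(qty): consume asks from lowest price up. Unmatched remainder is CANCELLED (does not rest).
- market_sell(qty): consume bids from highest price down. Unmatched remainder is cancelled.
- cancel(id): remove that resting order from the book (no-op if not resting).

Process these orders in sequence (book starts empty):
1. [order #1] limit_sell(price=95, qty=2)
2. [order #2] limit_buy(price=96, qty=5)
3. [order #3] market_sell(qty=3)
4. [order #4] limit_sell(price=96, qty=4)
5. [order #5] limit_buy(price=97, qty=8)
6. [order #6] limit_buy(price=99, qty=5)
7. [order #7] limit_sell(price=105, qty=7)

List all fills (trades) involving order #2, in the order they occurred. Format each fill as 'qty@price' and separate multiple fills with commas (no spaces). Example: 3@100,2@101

Answer: 2@95,3@96

Derivation:
After op 1 [order #1] limit_sell(price=95, qty=2): fills=none; bids=[-] asks=[#1:2@95]
After op 2 [order #2] limit_buy(price=96, qty=5): fills=#2x#1:2@95; bids=[#2:3@96] asks=[-]
After op 3 [order #3] market_sell(qty=3): fills=#2x#3:3@96; bids=[-] asks=[-]
After op 4 [order #4] limit_sell(price=96, qty=4): fills=none; bids=[-] asks=[#4:4@96]
After op 5 [order #5] limit_buy(price=97, qty=8): fills=#5x#4:4@96; bids=[#5:4@97] asks=[-]
After op 6 [order #6] limit_buy(price=99, qty=5): fills=none; bids=[#6:5@99 #5:4@97] asks=[-]
After op 7 [order #7] limit_sell(price=105, qty=7): fills=none; bids=[#6:5@99 #5:4@97] asks=[#7:7@105]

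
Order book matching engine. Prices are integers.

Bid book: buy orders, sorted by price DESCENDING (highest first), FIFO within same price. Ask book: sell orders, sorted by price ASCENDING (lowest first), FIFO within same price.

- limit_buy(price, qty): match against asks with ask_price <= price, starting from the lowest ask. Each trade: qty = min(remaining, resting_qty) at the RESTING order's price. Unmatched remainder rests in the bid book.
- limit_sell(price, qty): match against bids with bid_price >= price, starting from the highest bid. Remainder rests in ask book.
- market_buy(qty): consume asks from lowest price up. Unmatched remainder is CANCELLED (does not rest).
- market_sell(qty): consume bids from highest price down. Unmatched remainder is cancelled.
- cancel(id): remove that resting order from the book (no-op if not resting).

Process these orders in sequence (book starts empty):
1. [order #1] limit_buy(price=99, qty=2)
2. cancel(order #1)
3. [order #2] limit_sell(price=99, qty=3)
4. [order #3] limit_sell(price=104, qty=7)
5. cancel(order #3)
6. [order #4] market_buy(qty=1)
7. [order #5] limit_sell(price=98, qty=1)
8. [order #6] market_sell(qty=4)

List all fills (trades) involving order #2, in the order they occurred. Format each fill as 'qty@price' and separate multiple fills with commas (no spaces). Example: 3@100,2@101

After op 1 [order #1] limit_buy(price=99, qty=2): fills=none; bids=[#1:2@99] asks=[-]
After op 2 cancel(order #1): fills=none; bids=[-] asks=[-]
After op 3 [order #2] limit_sell(price=99, qty=3): fills=none; bids=[-] asks=[#2:3@99]
After op 4 [order #3] limit_sell(price=104, qty=7): fills=none; bids=[-] asks=[#2:3@99 #3:7@104]
After op 5 cancel(order #3): fills=none; bids=[-] asks=[#2:3@99]
After op 6 [order #4] market_buy(qty=1): fills=#4x#2:1@99; bids=[-] asks=[#2:2@99]
After op 7 [order #5] limit_sell(price=98, qty=1): fills=none; bids=[-] asks=[#5:1@98 #2:2@99]
After op 8 [order #6] market_sell(qty=4): fills=none; bids=[-] asks=[#5:1@98 #2:2@99]

Answer: 1@99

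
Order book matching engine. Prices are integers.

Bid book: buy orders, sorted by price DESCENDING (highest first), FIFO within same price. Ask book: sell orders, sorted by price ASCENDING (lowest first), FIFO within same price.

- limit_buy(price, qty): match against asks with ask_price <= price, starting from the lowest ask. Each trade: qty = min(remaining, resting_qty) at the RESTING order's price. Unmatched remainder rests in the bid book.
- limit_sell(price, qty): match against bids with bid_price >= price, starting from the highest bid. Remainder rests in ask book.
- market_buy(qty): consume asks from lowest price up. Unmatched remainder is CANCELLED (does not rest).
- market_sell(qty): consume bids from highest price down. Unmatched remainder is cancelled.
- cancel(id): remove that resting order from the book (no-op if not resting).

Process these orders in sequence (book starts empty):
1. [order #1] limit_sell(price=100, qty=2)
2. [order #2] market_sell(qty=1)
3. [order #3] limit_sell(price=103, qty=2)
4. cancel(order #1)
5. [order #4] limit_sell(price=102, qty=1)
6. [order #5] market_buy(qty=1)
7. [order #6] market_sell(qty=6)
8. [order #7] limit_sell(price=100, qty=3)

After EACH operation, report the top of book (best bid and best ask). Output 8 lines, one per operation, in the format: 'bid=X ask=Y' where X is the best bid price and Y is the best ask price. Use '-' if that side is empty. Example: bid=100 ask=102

After op 1 [order #1] limit_sell(price=100, qty=2): fills=none; bids=[-] asks=[#1:2@100]
After op 2 [order #2] market_sell(qty=1): fills=none; bids=[-] asks=[#1:2@100]
After op 3 [order #3] limit_sell(price=103, qty=2): fills=none; bids=[-] asks=[#1:2@100 #3:2@103]
After op 4 cancel(order #1): fills=none; bids=[-] asks=[#3:2@103]
After op 5 [order #4] limit_sell(price=102, qty=1): fills=none; bids=[-] asks=[#4:1@102 #3:2@103]
After op 6 [order #5] market_buy(qty=1): fills=#5x#4:1@102; bids=[-] asks=[#3:2@103]
After op 7 [order #6] market_sell(qty=6): fills=none; bids=[-] asks=[#3:2@103]
After op 8 [order #7] limit_sell(price=100, qty=3): fills=none; bids=[-] asks=[#7:3@100 #3:2@103]

Answer: bid=- ask=100
bid=- ask=100
bid=- ask=100
bid=- ask=103
bid=- ask=102
bid=- ask=103
bid=- ask=103
bid=- ask=100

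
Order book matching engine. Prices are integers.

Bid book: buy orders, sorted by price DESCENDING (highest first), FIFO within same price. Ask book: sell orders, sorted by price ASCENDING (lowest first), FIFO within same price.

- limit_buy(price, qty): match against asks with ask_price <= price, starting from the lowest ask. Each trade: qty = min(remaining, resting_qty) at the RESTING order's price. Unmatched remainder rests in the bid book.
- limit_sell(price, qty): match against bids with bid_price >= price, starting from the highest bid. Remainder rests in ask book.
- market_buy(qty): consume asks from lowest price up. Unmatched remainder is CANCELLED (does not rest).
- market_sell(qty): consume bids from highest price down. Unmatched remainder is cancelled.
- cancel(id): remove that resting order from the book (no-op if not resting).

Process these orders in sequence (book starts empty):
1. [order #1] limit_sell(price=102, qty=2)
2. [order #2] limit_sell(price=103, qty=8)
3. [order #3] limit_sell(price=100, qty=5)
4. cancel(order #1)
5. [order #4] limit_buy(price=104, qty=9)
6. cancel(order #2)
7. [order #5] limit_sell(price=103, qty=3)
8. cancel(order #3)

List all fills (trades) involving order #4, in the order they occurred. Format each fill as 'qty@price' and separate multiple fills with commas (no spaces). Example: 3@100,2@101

After op 1 [order #1] limit_sell(price=102, qty=2): fills=none; bids=[-] asks=[#1:2@102]
After op 2 [order #2] limit_sell(price=103, qty=8): fills=none; bids=[-] asks=[#1:2@102 #2:8@103]
After op 3 [order #3] limit_sell(price=100, qty=5): fills=none; bids=[-] asks=[#3:5@100 #1:2@102 #2:8@103]
After op 4 cancel(order #1): fills=none; bids=[-] asks=[#3:5@100 #2:8@103]
After op 5 [order #4] limit_buy(price=104, qty=9): fills=#4x#3:5@100 #4x#2:4@103; bids=[-] asks=[#2:4@103]
After op 6 cancel(order #2): fills=none; bids=[-] asks=[-]
After op 7 [order #5] limit_sell(price=103, qty=3): fills=none; bids=[-] asks=[#5:3@103]
After op 8 cancel(order #3): fills=none; bids=[-] asks=[#5:3@103]

Answer: 5@100,4@103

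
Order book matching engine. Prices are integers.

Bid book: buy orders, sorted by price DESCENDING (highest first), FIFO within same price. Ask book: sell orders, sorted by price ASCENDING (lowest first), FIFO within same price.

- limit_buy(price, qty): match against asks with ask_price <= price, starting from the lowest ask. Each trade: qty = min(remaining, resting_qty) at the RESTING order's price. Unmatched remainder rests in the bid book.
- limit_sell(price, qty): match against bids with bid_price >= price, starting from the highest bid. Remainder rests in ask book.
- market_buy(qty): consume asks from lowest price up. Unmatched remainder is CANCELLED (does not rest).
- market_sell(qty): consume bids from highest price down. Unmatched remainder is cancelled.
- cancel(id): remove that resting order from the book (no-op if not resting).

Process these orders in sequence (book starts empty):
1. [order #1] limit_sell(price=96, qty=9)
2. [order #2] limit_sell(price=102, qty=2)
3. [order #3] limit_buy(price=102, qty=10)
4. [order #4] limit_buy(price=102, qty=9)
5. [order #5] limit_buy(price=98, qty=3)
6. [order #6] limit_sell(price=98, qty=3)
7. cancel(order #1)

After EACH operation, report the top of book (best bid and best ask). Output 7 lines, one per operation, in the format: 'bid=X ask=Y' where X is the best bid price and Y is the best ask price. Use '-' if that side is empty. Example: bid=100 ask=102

Answer: bid=- ask=96
bid=- ask=96
bid=- ask=102
bid=102 ask=-
bid=102 ask=-
bid=102 ask=-
bid=102 ask=-

Derivation:
After op 1 [order #1] limit_sell(price=96, qty=9): fills=none; bids=[-] asks=[#1:9@96]
After op 2 [order #2] limit_sell(price=102, qty=2): fills=none; bids=[-] asks=[#1:9@96 #2:2@102]
After op 3 [order #3] limit_buy(price=102, qty=10): fills=#3x#1:9@96 #3x#2:1@102; bids=[-] asks=[#2:1@102]
After op 4 [order #4] limit_buy(price=102, qty=9): fills=#4x#2:1@102; bids=[#4:8@102] asks=[-]
After op 5 [order #5] limit_buy(price=98, qty=3): fills=none; bids=[#4:8@102 #5:3@98] asks=[-]
After op 6 [order #6] limit_sell(price=98, qty=3): fills=#4x#6:3@102; bids=[#4:5@102 #5:3@98] asks=[-]
After op 7 cancel(order #1): fills=none; bids=[#4:5@102 #5:3@98] asks=[-]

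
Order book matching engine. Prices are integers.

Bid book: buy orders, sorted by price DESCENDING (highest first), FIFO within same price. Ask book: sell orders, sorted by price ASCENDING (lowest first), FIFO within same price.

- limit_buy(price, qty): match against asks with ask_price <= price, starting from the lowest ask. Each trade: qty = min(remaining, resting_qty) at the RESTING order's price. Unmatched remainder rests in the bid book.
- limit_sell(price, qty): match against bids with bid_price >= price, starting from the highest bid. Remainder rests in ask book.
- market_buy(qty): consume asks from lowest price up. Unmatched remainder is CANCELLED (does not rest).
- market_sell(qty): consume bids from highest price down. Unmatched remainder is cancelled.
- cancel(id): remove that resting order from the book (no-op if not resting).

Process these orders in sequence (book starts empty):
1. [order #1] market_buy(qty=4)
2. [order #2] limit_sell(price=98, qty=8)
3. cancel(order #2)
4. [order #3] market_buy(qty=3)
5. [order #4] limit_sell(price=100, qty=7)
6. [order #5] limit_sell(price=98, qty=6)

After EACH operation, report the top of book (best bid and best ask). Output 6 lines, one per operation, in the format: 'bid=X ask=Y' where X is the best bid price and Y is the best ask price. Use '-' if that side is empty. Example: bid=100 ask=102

Answer: bid=- ask=-
bid=- ask=98
bid=- ask=-
bid=- ask=-
bid=- ask=100
bid=- ask=98

Derivation:
After op 1 [order #1] market_buy(qty=4): fills=none; bids=[-] asks=[-]
After op 2 [order #2] limit_sell(price=98, qty=8): fills=none; bids=[-] asks=[#2:8@98]
After op 3 cancel(order #2): fills=none; bids=[-] asks=[-]
After op 4 [order #3] market_buy(qty=3): fills=none; bids=[-] asks=[-]
After op 5 [order #4] limit_sell(price=100, qty=7): fills=none; bids=[-] asks=[#4:7@100]
After op 6 [order #5] limit_sell(price=98, qty=6): fills=none; bids=[-] asks=[#5:6@98 #4:7@100]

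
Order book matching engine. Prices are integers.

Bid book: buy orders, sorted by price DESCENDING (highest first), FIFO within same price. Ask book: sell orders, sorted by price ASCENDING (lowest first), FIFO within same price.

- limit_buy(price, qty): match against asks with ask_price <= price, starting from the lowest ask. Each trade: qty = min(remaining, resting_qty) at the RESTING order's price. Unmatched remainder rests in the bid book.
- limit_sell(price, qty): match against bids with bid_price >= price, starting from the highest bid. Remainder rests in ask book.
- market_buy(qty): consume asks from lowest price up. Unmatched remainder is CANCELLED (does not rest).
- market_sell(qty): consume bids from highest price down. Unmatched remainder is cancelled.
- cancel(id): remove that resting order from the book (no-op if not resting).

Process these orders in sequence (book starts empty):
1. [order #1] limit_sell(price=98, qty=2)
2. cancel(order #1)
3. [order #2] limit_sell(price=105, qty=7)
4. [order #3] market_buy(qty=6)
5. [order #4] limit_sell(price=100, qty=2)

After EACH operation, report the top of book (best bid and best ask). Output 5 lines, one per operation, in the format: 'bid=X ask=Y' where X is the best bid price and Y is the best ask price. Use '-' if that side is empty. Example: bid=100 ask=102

After op 1 [order #1] limit_sell(price=98, qty=2): fills=none; bids=[-] asks=[#1:2@98]
After op 2 cancel(order #1): fills=none; bids=[-] asks=[-]
After op 3 [order #2] limit_sell(price=105, qty=7): fills=none; bids=[-] asks=[#2:7@105]
After op 4 [order #3] market_buy(qty=6): fills=#3x#2:6@105; bids=[-] asks=[#2:1@105]
After op 5 [order #4] limit_sell(price=100, qty=2): fills=none; bids=[-] asks=[#4:2@100 #2:1@105]

Answer: bid=- ask=98
bid=- ask=-
bid=- ask=105
bid=- ask=105
bid=- ask=100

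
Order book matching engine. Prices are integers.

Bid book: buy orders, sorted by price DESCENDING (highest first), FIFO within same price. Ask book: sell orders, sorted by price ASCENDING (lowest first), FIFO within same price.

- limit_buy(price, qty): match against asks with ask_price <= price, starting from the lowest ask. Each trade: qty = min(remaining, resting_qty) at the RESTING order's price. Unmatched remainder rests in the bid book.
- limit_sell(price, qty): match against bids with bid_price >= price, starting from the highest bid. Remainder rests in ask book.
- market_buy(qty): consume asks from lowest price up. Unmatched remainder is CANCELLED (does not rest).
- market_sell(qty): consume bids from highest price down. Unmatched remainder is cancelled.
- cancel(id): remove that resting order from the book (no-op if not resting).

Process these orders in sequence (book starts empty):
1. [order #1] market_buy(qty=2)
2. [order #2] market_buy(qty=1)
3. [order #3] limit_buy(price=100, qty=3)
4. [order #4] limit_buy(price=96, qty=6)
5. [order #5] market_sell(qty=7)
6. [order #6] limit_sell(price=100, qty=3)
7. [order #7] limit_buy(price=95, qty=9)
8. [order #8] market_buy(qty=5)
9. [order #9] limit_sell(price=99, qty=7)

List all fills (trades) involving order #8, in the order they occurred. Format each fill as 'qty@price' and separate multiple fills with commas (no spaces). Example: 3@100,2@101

After op 1 [order #1] market_buy(qty=2): fills=none; bids=[-] asks=[-]
After op 2 [order #2] market_buy(qty=1): fills=none; bids=[-] asks=[-]
After op 3 [order #3] limit_buy(price=100, qty=3): fills=none; bids=[#3:3@100] asks=[-]
After op 4 [order #4] limit_buy(price=96, qty=6): fills=none; bids=[#3:3@100 #4:6@96] asks=[-]
After op 5 [order #5] market_sell(qty=7): fills=#3x#5:3@100 #4x#5:4@96; bids=[#4:2@96] asks=[-]
After op 6 [order #6] limit_sell(price=100, qty=3): fills=none; bids=[#4:2@96] asks=[#6:3@100]
After op 7 [order #7] limit_buy(price=95, qty=9): fills=none; bids=[#4:2@96 #7:9@95] asks=[#6:3@100]
After op 8 [order #8] market_buy(qty=5): fills=#8x#6:3@100; bids=[#4:2@96 #7:9@95] asks=[-]
After op 9 [order #9] limit_sell(price=99, qty=7): fills=none; bids=[#4:2@96 #7:9@95] asks=[#9:7@99]

Answer: 3@100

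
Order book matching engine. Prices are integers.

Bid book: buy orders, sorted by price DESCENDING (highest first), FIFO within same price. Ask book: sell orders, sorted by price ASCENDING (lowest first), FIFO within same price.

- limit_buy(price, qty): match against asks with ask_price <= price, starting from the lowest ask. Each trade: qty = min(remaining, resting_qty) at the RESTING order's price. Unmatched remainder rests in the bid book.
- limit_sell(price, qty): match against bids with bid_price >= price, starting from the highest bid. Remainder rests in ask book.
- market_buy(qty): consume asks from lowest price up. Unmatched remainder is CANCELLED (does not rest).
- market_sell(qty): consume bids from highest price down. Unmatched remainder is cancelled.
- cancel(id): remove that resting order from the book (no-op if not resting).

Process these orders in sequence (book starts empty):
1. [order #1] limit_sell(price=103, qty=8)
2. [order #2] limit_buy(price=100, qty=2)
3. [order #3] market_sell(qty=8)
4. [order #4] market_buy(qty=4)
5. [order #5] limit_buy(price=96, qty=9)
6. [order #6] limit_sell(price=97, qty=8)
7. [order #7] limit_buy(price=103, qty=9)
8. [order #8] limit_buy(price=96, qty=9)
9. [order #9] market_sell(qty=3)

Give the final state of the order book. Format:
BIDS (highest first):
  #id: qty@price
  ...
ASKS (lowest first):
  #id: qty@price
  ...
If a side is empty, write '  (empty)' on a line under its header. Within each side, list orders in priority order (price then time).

After op 1 [order #1] limit_sell(price=103, qty=8): fills=none; bids=[-] asks=[#1:8@103]
After op 2 [order #2] limit_buy(price=100, qty=2): fills=none; bids=[#2:2@100] asks=[#1:8@103]
After op 3 [order #3] market_sell(qty=8): fills=#2x#3:2@100; bids=[-] asks=[#1:8@103]
After op 4 [order #4] market_buy(qty=4): fills=#4x#1:4@103; bids=[-] asks=[#1:4@103]
After op 5 [order #5] limit_buy(price=96, qty=9): fills=none; bids=[#5:9@96] asks=[#1:4@103]
After op 6 [order #6] limit_sell(price=97, qty=8): fills=none; bids=[#5:9@96] asks=[#6:8@97 #1:4@103]
After op 7 [order #7] limit_buy(price=103, qty=9): fills=#7x#6:8@97 #7x#1:1@103; bids=[#5:9@96] asks=[#1:3@103]
After op 8 [order #8] limit_buy(price=96, qty=9): fills=none; bids=[#5:9@96 #8:9@96] asks=[#1:3@103]
After op 9 [order #9] market_sell(qty=3): fills=#5x#9:3@96; bids=[#5:6@96 #8:9@96] asks=[#1:3@103]

Answer: BIDS (highest first):
  #5: 6@96
  #8: 9@96
ASKS (lowest first):
  #1: 3@103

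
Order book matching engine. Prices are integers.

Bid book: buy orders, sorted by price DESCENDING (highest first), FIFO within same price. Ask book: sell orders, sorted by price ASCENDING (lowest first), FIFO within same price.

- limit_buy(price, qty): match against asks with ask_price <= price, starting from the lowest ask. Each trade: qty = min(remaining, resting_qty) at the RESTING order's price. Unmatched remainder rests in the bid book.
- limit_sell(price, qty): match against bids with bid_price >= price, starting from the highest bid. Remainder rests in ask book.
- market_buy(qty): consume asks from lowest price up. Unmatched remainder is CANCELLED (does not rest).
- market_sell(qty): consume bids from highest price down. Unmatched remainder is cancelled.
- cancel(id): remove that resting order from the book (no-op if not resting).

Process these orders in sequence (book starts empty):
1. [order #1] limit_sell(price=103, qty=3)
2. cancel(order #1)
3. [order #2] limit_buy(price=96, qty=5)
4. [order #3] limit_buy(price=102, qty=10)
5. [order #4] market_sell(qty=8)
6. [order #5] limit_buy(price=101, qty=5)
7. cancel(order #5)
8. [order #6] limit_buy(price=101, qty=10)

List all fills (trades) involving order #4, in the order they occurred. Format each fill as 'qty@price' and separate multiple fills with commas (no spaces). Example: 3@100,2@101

Answer: 8@102

Derivation:
After op 1 [order #1] limit_sell(price=103, qty=3): fills=none; bids=[-] asks=[#1:3@103]
After op 2 cancel(order #1): fills=none; bids=[-] asks=[-]
After op 3 [order #2] limit_buy(price=96, qty=5): fills=none; bids=[#2:5@96] asks=[-]
After op 4 [order #3] limit_buy(price=102, qty=10): fills=none; bids=[#3:10@102 #2:5@96] asks=[-]
After op 5 [order #4] market_sell(qty=8): fills=#3x#4:8@102; bids=[#3:2@102 #2:5@96] asks=[-]
After op 6 [order #5] limit_buy(price=101, qty=5): fills=none; bids=[#3:2@102 #5:5@101 #2:5@96] asks=[-]
After op 7 cancel(order #5): fills=none; bids=[#3:2@102 #2:5@96] asks=[-]
After op 8 [order #6] limit_buy(price=101, qty=10): fills=none; bids=[#3:2@102 #6:10@101 #2:5@96] asks=[-]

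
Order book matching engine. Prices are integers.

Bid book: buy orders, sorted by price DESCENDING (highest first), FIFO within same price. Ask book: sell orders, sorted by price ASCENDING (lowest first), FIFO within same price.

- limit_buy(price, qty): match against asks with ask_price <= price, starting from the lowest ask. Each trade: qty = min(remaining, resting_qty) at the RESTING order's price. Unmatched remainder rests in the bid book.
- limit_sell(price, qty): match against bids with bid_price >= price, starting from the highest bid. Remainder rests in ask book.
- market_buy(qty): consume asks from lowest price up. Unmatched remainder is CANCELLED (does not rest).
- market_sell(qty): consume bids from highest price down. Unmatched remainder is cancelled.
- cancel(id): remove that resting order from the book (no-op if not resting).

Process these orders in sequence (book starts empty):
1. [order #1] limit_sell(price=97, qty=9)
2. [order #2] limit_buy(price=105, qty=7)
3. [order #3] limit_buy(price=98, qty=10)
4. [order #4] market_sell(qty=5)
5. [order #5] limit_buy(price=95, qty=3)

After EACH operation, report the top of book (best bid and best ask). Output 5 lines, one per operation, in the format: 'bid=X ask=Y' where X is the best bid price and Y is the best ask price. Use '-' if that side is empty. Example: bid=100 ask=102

Answer: bid=- ask=97
bid=- ask=97
bid=98 ask=-
bid=98 ask=-
bid=98 ask=-

Derivation:
After op 1 [order #1] limit_sell(price=97, qty=9): fills=none; bids=[-] asks=[#1:9@97]
After op 2 [order #2] limit_buy(price=105, qty=7): fills=#2x#1:7@97; bids=[-] asks=[#1:2@97]
After op 3 [order #3] limit_buy(price=98, qty=10): fills=#3x#1:2@97; bids=[#3:8@98] asks=[-]
After op 4 [order #4] market_sell(qty=5): fills=#3x#4:5@98; bids=[#3:3@98] asks=[-]
After op 5 [order #5] limit_buy(price=95, qty=3): fills=none; bids=[#3:3@98 #5:3@95] asks=[-]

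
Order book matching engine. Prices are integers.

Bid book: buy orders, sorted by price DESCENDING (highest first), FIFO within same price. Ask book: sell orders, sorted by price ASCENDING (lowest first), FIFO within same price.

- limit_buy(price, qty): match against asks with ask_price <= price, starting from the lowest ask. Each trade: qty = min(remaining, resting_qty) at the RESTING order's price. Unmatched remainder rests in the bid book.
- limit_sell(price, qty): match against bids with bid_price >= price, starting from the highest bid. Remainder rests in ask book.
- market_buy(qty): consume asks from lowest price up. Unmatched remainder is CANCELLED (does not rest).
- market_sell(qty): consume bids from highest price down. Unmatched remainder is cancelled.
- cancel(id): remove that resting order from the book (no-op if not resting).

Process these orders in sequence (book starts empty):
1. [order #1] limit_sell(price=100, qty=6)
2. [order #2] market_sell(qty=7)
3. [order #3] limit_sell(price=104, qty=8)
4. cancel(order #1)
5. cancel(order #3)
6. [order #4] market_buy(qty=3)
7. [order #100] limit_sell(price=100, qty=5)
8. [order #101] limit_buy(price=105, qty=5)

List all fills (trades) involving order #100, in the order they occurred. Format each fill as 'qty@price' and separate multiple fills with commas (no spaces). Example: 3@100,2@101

After op 1 [order #1] limit_sell(price=100, qty=6): fills=none; bids=[-] asks=[#1:6@100]
After op 2 [order #2] market_sell(qty=7): fills=none; bids=[-] asks=[#1:6@100]
After op 3 [order #3] limit_sell(price=104, qty=8): fills=none; bids=[-] asks=[#1:6@100 #3:8@104]
After op 4 cancel(order #1): fills=none; bids=[-] asks=[#3:8@104]
After op 5 cancel(order #3): fills=none; bids=[-] asks=[-]
After op 6 [order #4] market_buy(qty=3): fills=none; bids=[-] asks=[-]
After op 7 [order #100] limit_sell(price=100, qty=5): fills=none; bids=[-] asks=[#100:5@100]
After op 8 [order #101] limit_buy(price=105, qty=5): fills=#101x#100:5@100; bids=[-] asks=[-]

Answer: 5@100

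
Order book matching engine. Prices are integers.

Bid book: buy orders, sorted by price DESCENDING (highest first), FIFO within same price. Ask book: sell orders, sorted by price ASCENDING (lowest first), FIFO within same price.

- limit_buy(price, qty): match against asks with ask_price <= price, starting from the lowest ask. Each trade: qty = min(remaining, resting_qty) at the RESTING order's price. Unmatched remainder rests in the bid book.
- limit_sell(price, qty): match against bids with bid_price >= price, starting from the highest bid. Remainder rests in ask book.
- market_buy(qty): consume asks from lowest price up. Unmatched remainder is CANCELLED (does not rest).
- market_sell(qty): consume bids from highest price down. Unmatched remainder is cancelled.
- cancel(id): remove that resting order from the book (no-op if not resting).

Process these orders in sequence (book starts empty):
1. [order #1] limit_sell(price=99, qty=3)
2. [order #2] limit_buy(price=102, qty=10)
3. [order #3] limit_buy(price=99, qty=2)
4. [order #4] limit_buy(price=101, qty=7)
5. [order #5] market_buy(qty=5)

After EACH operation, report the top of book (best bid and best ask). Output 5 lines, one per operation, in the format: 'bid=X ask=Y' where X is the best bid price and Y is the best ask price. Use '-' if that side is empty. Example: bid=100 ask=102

Answer: bid=- ask=99
bid=102 ask=-
bid=102 ask=-
bid=102 ask=-
bid=102 ask=-

Derivation:
After op 1 [order #1] limit_sell(price=99, qty=3): fills=none; bids=[-] asks=[#1:3@99]
After op 2 [order #2] limit_buy(price=102, qty=10): fills=#2x#1:3@99; bids=[#2:7@102] asks=[-]
After op 3 [order #3] limit_buy(price=99, qty=2): fills=none; bids=[#2:7@102 #3:2@99] asks=[-]
After op 4 [order #4] limit_buy(price=101, qty=7): fills=none; bids=[#2:7@102 #4:7@101 #3:2@99] asks=[-]
After op 5 [order #5] market_buy(qty=5): fills=none; bids=[#2:7@102 #4:7@101 #3:2@99] asks=[-]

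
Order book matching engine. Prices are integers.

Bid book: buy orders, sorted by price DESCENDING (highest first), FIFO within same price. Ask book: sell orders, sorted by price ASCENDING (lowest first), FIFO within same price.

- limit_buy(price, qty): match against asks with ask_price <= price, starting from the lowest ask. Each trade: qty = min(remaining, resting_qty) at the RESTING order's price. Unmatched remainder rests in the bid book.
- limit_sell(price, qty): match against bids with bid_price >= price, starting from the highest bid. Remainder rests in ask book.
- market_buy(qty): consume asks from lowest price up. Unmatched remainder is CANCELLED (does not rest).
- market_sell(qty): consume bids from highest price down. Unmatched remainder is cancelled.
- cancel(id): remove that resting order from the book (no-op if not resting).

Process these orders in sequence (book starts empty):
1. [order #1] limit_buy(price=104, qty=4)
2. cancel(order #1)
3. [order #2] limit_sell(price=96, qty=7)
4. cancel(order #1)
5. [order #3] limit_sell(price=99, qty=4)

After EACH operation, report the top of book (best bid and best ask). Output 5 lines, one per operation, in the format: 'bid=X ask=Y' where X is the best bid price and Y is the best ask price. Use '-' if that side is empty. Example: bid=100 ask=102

After op 1 [order #1] limit_buy(price=104, qty=4): fills=none; bids=[#1:4@104] asks=[-]
After op 2 cancel(order #1): fills=none; bids=[-] asks=[-]
After op 3 [order #2] limit_sell(price=96, qty=7): fills=none; bids=[-] asks=[#2:7@96]
After op 4 cancel(order #1): fills=none; bids=[-] asks=[#2:7@96]
After op 5 [order #3] limit_sell(price=99, qty=4): fills=none; bids=[-] asks=[#2:7@96 #3:4@99]

Answer: bid=104 ask=-
bid=- ask=-
bid=- ask=96
bid=- ask=96
bid=- ask=96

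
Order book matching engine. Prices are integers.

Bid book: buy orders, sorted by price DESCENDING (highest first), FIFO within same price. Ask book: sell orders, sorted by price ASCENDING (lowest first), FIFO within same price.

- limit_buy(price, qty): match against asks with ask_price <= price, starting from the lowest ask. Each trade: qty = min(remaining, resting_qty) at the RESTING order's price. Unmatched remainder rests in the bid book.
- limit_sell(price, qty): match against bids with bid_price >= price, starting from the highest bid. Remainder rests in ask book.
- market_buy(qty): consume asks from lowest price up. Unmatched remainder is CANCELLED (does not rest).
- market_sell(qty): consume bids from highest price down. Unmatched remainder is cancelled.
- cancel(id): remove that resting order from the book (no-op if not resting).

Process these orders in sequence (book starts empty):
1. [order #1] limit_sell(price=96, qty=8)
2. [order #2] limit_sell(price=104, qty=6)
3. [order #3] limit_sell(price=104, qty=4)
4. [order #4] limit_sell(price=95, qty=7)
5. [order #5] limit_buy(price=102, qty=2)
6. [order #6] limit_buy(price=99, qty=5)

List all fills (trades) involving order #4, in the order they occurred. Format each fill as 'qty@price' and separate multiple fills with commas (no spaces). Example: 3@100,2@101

Answer: 2@95,5@95

Derivation:
After op 1 [order #1] limit_sell(price=96, qty=8): fills=none; bids=[-] asks=[#1:8@96]
After op 2 [order #2] limit_sell(price=104, qty=6): fills=none; bids=[-] asks=[#1:8@96 #2:6@104]
After op 3 [order #3] limit_sell(price=104, qty=4): fills=none; bids=[-] asks=[#1:8@96 #2:6@104 #3:4@104]
After op 4 [order #4] limit_sell(price=95, qty=7): fills=none; bids=[-] asks=[#4:7@95 #1:8@96 #2:6@104 #3:4@104]
After op 5 [order #5] limit_buy(price=102, qty=2): fills=#5x#4:2@95; bids=[-] asks=[#4:5@95 #1:8@96 #2:6@104 #3:4@104]
After op 6 [order #6] limit_buy(price=99, qty=5): fills=#6x#4:5@95; bids=[-] asks=[#1:8@96 #2:6@104 #3:4@104]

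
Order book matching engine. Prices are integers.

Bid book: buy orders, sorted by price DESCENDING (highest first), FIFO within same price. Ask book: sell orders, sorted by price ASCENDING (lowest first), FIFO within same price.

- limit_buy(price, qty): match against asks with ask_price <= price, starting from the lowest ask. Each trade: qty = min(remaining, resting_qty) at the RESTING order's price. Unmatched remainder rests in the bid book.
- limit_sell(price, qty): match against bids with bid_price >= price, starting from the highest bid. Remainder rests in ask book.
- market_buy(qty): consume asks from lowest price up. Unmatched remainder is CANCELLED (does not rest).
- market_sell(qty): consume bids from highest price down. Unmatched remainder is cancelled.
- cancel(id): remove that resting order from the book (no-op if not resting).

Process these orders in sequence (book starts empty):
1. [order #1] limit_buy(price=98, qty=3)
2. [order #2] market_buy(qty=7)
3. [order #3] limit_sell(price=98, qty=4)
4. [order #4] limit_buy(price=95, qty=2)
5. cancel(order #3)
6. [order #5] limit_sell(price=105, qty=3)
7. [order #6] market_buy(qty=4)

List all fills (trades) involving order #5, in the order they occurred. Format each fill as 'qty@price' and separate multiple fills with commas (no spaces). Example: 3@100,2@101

After op 1 [order #1] limit_buy(price=98, qty=3): fills=none; bids=[#1:3@98] asks=[-]
After op 2 [order #2] market_buy(qty=7): fills=none; bids=[#1:3@98] asks=[-]
After op 3 [order #3] limit_sell(price=98, qty=4): fills=#1x#3:3@98; bids=[-] asks=[#3:1@98]
After op 4 [order #4] limit_buy(price=95, qty=2): fills=none; bids=[#4:2@95] asks=[#3:1@98]
After op 5 cancel(order #3): fills=none; bids=[#4:2@95] asks=[-]
After op 6 [order #5] limit_sell(price=105, qty=3): fills=none; bids=[#4:2@95] asks=[#5:3@105]
After op 7 [order #6] market_buy(qty=4): fills=#6x#5:3@105; bids=[#4:2@95] asks=[-]

Answer: 3@105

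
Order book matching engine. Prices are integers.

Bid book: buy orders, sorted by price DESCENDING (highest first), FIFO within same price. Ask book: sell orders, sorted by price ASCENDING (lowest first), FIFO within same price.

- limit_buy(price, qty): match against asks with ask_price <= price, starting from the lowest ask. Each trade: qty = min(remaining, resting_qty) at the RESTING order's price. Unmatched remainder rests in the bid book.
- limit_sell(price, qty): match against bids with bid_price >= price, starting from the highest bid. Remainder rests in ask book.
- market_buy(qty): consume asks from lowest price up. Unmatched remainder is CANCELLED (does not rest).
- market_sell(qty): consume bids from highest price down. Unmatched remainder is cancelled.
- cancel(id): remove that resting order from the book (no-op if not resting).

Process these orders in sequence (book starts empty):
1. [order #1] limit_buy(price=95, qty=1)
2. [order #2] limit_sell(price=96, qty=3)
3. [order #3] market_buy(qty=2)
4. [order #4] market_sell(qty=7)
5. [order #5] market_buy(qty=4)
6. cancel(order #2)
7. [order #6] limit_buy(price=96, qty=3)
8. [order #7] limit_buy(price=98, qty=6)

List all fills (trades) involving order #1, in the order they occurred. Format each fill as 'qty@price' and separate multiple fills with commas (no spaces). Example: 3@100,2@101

After op 1 [order #1] limit_buy(price=95, qty=1): fills=none; bids=[#1:1@95] asks=[-]
After op 2 [order #2] limit_sell(price=96, qty=3): fills=none; bids=[#1:1@95] asks=[#2:3@96]
After op 3 [order #3] market_buy(qty=2): fills=#3x#2:2@96; bids=[#1:1@95] asks=[#2:1@96]
After op 4 [order #4] market_sell(qty=7): fills=#1x#4:1@95; bids=[-] asks=[#2:1@96]
After op 5 [order #5] market_buy(qty=4): fills=#5x#2:1@96; bids=[-] asks=[-]
After op 6 cancel(order #2): fills=none; bids=[-] asks=[-]
After op 7 [order #6] limit_buy(price=96, qty=3): fills=none; bids=[#6:3@96] asks=[-]
After op 8 [order #7] limit_buy(price=98, qty=6): fills=none; bids=[#7:6@98 #6:3@96] asks=[-]

Answer: 1@95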